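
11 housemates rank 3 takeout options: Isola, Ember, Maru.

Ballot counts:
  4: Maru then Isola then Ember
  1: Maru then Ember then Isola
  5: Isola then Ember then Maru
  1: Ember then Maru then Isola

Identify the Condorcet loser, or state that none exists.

Head-to-head results (11 friends):
Isola vs Ember: Isola wins 9–2.
Isola–Maru: Maru 6–5.
Ember vs Maru: Ember, 6–5.
Every restaurant wins at least one matchup (Isola beats Ember; Ember beats Maru; Maru beats Isola), so there is no Condorcet loser.

none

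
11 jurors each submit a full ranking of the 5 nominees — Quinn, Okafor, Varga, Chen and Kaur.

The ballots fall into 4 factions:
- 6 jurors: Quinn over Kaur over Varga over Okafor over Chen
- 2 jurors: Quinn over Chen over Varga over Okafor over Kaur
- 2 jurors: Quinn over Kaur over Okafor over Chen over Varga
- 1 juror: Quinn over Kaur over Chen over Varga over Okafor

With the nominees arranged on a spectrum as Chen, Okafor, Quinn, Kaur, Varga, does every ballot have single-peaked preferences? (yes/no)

Axis positions: Chen=1, Okafor=2, Quinn=3, Kaur=4, Varga=5.
Faction 1 (peak Quinn at position 3): ranking walks positions 3-4-5-2-1, expanding outward from the peak — single-peaked.
Faction 2: ranking walks positions 3-1-5-2-4; Chen is ranked above Okafor even though Okafor lies between Chen and the peak Quinn on the axis — preferences dip and rise again. Not single-peaked.
Faction 3 (peak Quinn at position 3): ranking walks positions 3-4-2-1-5, expanding outward from the peak — single-peaked.
Faction 4: ranking walks positions 3-4-1-5-2; Chen is ranked above Okafor even though Okafor lies between Chen and the peak Quinn on the axis — preferences dip and rise again. Not single-peaked.
Faction 2 violates single-peakedness, so the profile is not single-peaked on this axis.

no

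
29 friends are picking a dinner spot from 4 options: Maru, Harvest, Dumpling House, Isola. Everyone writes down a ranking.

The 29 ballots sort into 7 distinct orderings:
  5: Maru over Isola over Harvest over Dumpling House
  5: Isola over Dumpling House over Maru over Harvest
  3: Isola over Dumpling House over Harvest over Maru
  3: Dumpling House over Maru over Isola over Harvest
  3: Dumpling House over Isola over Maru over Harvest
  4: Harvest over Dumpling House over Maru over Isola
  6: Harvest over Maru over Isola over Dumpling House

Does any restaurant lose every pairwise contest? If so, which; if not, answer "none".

Head-to-head results (29 friends):
Maru vs Harvest: Maru is ranked higher on 5+5+3+3 = 16 ballots, Harvest on 13. Maru wins 16–13.
Maru vs Dumpling House: Maru preferred on 5+6 = 11 ballots; Dumpling House wins 18–11.
Maru vs Isola: Maru wins 18–11.
Harvest vs Dumpling House: Harvest, 15–14.
Harvest vs Isola: Harvest is ranked higher on 4+6 = 10 ballots, Isola on 19. Isola wins 19–10.
Dumpling House vs Isola: Dumpling House preferred on 3+3+4 = 10 ballots; Isola wins 19–10.
Every restaurant wins at least one matchup (Maru beats Harvest; Harvest beats Dumpling House; Dumpling House beats Maru; Isola beats Harvest), so there is no Condorcet loser.

none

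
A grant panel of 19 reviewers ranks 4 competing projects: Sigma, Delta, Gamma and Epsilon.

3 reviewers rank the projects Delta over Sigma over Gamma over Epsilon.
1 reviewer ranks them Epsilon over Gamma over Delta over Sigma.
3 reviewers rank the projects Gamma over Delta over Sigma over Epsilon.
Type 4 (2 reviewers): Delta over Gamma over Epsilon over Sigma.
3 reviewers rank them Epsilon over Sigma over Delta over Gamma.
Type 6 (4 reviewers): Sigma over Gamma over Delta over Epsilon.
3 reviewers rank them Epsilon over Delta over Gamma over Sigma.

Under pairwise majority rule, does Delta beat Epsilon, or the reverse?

Delta

Ballots ranking Delta above Epsilon: 3 + 3 + 2 + 4 = 12.
Ballots ranking Epsilon above Delta: 19 − 12 = 7.
Delta wins the head-to-head 12–7.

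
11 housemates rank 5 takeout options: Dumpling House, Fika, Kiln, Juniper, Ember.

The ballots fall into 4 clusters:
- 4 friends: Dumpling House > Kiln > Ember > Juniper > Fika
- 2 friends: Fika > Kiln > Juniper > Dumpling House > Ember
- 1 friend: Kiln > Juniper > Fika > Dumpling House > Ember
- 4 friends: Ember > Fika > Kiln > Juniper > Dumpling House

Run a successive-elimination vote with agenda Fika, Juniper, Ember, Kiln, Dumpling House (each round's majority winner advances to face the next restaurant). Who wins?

Round 1: Fika vs Juniper — 6–5, Fika advances.
Round 2: Fika vs Ember — 3–8, Ember advances.
Round 3: Ember vs Kiln — 4–7, Kiln advances.
Round 4: Kiln vs Dumpling House — 7–4, Kiln advances.
The agenda winner is Kiln.

Kiln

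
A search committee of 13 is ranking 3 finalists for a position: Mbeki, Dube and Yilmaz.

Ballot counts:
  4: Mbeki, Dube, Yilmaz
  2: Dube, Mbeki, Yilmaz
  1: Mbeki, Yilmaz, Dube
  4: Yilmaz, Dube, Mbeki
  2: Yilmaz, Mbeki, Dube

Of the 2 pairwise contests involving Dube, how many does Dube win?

0

Dube against each rival (13 committee members):
Dube vs Mbeki: 6 to 7, Mbeki.
Dube vs Yilmaz: Yilmaz, 7–6.
Dube beats no one; loses to Mbeki, Yilmaz — 0 pairwise wins.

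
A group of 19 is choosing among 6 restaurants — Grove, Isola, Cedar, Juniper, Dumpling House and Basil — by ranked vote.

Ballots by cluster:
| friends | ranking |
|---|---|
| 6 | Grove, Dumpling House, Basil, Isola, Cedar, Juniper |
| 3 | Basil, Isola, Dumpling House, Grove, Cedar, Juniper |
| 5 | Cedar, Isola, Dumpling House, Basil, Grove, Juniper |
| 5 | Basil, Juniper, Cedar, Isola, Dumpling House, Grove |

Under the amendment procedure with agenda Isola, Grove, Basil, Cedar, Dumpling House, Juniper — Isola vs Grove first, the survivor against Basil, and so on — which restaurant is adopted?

Dumpling House

Round 1: Isola vs Grove — 13–6, Isola advances.
Round 2: Isola vs Basil — 5–14, Basil advances.
Round 3: Basil vs Cedar — 14–5, Basil advances.
Round 4: Basil vs Dumpling House — 8–11, Dumpling House advances.
Round 5: Dumpling House vs Juniper — 14–5, Dumpling House advances.
Dumpling House survives the agenda.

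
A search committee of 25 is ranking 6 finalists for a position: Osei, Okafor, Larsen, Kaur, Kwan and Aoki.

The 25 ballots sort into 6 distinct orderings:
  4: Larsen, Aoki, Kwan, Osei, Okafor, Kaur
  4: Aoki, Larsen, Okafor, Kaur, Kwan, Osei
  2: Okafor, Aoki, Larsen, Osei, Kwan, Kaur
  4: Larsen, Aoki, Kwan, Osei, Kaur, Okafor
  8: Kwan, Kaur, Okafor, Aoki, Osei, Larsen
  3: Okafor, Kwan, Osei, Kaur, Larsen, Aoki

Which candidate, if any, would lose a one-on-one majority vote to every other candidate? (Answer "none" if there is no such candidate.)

Pairwise majorities:
Osei vs Okafor: 8 to 17, Okafor.
Osei vs Larsen: Larsen, 14–11.
Osei vs Kaur: 4+2+4+3 = 13 for Osei, 12 for Kaur — Osei by 13–12.
Osei vs Kwan: Osei is ranked higher on 2 ballots, Kwan on 23. Kwan wins 23–2.
Osei vs Aoki: 3 to 22, Aoki.
Okafor vs Larsen: 2+8+3 = 13 for Okafor, 12 for Larsen — Okafor by 13–12.
Okafor vs Kaur: 13 to 12, Okafor.
Okafor vs Kwan: Kwan, 16–9.
Okafor vs Aoki: Okafor, 13–12.
Larsen vs Kaur: Larsen wins 14–11.
Larsen vs Kwan: Larsen, 14–11.
Larsen vs Aoki: Larsen preferred on 4+4+3 = 11 ballots; Aoki wins 14–11.
Kaur vs Kwan: Kwan wins 21–4.
Kaur–Aoki: Aoki 14–11.
Kwan vs Aoki: 11 to 14, Aoki.
Kaur is beaten in every head-to-head and is the Condorcet loser.

Kaur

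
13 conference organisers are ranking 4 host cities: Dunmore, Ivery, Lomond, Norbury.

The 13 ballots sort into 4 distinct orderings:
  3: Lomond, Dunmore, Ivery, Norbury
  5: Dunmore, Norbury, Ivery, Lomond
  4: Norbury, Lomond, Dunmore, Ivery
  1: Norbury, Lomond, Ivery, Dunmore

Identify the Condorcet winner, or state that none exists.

Head-to-head results (13 organisers):
Dunmore vs Ivery: Dunmore wins 12–1.
Dunmore–Lomond: Lomond 8–5.
Dunmore vs Norbury: Dunmore wins 8–5.
Ivery–Lomond: Lomond 8–5.
Ivery vs Norbury: Norbury, 10–3.
Lomond–Norbury: Norbury 10–3.
Each city drops at least one matchup (Dunmore loses to Lomond; Ivery loses to Dunmore; Lomond loses to Norbury; Norbury loses to Dunmore); the cycle Dunmore → Norbury → Lomond → Dunmore rules out a Condorcet winner.

none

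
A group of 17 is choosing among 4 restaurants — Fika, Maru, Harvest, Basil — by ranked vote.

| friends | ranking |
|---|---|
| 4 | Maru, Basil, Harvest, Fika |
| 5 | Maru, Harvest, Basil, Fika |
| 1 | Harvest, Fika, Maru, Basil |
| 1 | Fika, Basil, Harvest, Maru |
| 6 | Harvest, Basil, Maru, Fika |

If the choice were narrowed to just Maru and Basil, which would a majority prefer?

Maru

Ballots ranking Maru above Basil: 4 + 5 + 1 = 10.
Ballots ranking Basil above Maru: 17 − 10 = 7.
Maru wins the head-to-head 10–7.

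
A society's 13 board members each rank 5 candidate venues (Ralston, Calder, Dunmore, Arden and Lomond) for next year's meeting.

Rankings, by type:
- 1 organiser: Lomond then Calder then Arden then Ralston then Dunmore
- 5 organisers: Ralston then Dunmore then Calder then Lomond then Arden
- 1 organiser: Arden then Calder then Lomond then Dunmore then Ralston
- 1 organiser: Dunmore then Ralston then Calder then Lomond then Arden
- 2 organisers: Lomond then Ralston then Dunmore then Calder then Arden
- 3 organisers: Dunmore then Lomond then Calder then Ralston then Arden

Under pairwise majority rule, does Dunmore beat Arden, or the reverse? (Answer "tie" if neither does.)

Ballots ranking Dunmore above Arden: 5 + 1 + 2 + 3 = 11.
Ballots ranking Arden above Dunmore: 13 − 11 = 2.
Dunmore wins the head-to-head 11–2.

Dunmore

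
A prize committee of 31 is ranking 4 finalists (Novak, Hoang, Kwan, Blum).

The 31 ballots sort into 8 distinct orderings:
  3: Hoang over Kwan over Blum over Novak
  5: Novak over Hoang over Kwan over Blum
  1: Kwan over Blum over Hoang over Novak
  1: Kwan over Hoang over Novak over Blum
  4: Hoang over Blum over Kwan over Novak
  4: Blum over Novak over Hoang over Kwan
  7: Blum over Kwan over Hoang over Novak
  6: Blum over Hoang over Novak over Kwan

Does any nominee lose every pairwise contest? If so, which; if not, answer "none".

Novak

Pairwise majorities:
Novak vs Hoang: Hoang, 22–9.
Novak vs Kwan: Novak is ranked higher on 5+4+6 = 15 ballots, Kwan on 16. Kwan wins 16–15.
Novak vs Blum: Blum wins 25–6.
Hoang vs Kwan: Hoang is ranked higher on 3+5+4+4+6 = 22 ballots, Kwan on 9. Hoang wins 22–9.
Hoang–Blum: Blum 18–13.
Kwan–Blum: Blum 21–10.
Novak is beaten in every head-to-head and is the Condorcet loser.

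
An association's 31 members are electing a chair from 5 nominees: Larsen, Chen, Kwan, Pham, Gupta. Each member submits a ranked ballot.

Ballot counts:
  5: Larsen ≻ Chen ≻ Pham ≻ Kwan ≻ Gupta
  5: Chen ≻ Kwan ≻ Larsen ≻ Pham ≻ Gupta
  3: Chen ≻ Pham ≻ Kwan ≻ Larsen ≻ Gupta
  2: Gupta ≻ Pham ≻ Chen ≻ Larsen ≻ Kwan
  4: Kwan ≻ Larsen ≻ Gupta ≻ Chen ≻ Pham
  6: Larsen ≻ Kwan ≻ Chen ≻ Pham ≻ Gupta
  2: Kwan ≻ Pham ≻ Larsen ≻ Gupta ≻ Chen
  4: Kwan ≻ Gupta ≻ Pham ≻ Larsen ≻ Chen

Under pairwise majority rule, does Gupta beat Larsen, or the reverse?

Larsen

Ballots ranking Gupta above Larsen: 2 + 4 = 6.
Ballots ranking Larsen above Gupta: 31 − 6 = 25.
Larsen wins the head-to-head 25–6.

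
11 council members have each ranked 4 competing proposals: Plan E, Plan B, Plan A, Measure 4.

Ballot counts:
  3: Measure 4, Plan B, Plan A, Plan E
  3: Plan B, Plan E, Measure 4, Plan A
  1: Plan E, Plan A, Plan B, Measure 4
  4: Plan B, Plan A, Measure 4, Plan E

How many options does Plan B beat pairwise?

3

Plan B against each rival (11 council members):
Plan B vs Plan E: Plan B wins 10–1.
Plan B vs Plan A: 10 to 1, Plan B.
Plan B vs Measure 4: Plan B, 8–3.
Plan B beats Plan E, Plan A, Measure 4 — 3 pairwise wins.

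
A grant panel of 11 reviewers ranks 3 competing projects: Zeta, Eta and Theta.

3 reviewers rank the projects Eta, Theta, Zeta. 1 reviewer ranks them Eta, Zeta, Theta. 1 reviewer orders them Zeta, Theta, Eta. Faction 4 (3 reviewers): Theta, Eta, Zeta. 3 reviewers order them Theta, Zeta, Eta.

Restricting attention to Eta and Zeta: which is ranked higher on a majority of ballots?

Eta

Ballots ranking Eta above Zeta: 3 + 1 + 3 = 7.
Ballots ranking Zeta above Eta: 11 − 7 = 4.
Eta wins the head-to-head 7–4.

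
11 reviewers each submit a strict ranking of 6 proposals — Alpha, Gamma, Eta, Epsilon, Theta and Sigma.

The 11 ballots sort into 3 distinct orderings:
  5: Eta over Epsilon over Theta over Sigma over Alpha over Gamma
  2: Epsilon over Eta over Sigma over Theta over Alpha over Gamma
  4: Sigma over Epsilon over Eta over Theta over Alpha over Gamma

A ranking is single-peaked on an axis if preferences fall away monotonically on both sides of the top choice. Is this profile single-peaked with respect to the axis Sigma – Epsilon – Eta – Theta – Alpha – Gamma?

yes

Axis positions: Sigma=1, Epsilon=2, Eta=3, Theta=4, Alpha=5, Gamma=6.
Ballot type 1 (peak Eta at position 3): ranking walks positions 3-2-4-1-5-6, expanding outward from the peak — single-peaked.
Ballot type 2 (peak Epsilon at position 2): ranking walks positions 2-3-1-4-5-6, expanding outward from the peak — single-peaked.
Ballot type 3 (peak Sigma at position 1): ranking walks positions 1-2-3-4-5-6, expanding outward from the peak — single-peaked.
Every ranking is single-peaked on this axis.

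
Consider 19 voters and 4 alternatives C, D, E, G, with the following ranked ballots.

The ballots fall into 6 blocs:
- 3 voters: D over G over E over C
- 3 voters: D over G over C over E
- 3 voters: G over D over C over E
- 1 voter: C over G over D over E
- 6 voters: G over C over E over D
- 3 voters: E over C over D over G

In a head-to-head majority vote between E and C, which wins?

C

Ballots ranking E above C: 3 + 3 = 6.
Ballots ranking C above E: 19 − 6 = 13.
C wins the head-to-head 13–6.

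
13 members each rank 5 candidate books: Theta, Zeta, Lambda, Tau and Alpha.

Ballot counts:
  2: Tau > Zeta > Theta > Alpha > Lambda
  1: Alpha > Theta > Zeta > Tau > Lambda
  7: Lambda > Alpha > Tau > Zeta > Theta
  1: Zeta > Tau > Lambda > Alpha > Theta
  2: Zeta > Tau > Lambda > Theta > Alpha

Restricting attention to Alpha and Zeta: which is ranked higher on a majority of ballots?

Ballots ranking Alpha above Zeta: 1 + 7 = 8.
Ballots ranking Zeta above Alpha: 13 − 8 = 5.
Alpha wins the head-to-head 8–5.

Alpha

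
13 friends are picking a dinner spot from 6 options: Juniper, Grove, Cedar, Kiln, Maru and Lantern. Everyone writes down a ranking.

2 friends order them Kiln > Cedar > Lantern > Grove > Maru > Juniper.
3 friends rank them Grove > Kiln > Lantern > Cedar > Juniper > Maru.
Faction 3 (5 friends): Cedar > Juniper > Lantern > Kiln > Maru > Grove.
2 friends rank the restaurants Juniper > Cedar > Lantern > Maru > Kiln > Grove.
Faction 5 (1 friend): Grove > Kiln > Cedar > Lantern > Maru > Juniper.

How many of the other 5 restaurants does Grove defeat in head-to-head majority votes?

0

Grove against each rival (13 friends):
Grove–Juniper: Juniper 7–6.
Grove vs Cedar: 4 to 9, Cedar.
Grove vs Kiln: Kiln, 9–4.
Grove vs Maru: Grove preferred on 2+3+1 = 6 ballots; Maru wins 7–6.
Grove vs Lantern: Grove is ranked higher on 3+1 = 4 ballots, Lantern on 9. Lantern wins 9–4.
Grove beats no one; loses to Juniper, Cedar, Kiln, Maru, Lantern — 0 pairwise wins.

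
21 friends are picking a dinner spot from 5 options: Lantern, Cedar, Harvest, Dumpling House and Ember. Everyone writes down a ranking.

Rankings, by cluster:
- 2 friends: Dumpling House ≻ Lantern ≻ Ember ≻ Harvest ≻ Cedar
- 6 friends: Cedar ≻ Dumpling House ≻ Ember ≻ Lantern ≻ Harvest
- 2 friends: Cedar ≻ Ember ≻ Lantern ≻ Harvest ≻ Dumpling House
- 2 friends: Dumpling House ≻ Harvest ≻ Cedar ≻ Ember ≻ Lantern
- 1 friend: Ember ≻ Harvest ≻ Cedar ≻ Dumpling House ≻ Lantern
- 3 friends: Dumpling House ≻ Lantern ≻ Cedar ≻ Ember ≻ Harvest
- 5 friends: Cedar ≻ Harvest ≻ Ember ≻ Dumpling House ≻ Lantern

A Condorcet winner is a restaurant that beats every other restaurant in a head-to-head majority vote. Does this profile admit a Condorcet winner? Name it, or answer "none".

Cedar

Check each pair by majority over 21 ballots:
Lantern vs Cedar: Lantern preferred on 2+3 = 5 ballots; Cedar wins 16–5.
Lantern–Harvest: Lantern 13–8.
Lantern–Dumpling House: Dumpling House 19–2.
Lantern vs Ember: Ember wins 16–5.
Cedar vs Harvest: Cedar wins 16–5.
Cedar vs Dumpling House: Cedar wins 14–7.
Cedar–Ember: Cedar 18–3.
Harvest vs Dumpling House: 2+1+5 = 8 for Harvest, 13 for Dumpling House — Dumpling House by 13–8.
Harvest vs Ember: Ember, 14–7.
Dumpling House vs Ember: Dumpling House wins 13–8.
Cedar wins every pairwise contest, so Cedar is the Condorcet winner.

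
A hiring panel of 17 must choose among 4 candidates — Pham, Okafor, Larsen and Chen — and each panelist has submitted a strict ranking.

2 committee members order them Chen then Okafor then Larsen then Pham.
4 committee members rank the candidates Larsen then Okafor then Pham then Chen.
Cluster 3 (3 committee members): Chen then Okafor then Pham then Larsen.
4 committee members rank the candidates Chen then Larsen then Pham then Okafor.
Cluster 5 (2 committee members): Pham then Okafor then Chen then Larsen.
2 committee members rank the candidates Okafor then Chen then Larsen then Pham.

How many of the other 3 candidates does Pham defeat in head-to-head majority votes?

Pham against each rival (17 committee members):
Pham vs Okafor: Okafor, 11–6.
Pham vs Larsen: 3+2 = 5 for Pham, 12 for Larsen — Larsen by 12–5.
Pham vs Chen: Chen wins 11–6.
Pham beats no one; loses to Okafor, Larsen, Chen — 0 pairwise wins.

0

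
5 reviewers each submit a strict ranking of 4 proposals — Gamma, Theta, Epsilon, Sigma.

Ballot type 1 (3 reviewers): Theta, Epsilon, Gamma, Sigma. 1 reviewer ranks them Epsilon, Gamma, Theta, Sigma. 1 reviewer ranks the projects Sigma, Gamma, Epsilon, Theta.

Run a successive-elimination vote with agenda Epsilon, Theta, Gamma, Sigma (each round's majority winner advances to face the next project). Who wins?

Round 1: Epsilon vs Theta — 2–3, Theta advances.
Round 2: Theta vs Gamma — 3–2, Theta advances.
Round 3: Theta vs Sigma — 4–1, Theta advances.
Theta survives the agenda.

Theta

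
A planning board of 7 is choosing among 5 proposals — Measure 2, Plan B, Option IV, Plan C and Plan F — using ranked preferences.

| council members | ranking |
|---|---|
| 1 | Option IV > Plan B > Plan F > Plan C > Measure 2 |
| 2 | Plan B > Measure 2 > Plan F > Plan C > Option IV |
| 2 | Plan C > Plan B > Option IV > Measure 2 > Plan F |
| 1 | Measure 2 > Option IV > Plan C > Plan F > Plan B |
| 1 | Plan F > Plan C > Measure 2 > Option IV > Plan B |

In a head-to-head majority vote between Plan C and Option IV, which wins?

Ballots ranking Plan C above Option IV: 2 + 2 + 1 = 5.
Ballots ranking Option IV above Plan C: 7 − 5 = 2.
Plan C wins the head-to-head 5–2.

Plan C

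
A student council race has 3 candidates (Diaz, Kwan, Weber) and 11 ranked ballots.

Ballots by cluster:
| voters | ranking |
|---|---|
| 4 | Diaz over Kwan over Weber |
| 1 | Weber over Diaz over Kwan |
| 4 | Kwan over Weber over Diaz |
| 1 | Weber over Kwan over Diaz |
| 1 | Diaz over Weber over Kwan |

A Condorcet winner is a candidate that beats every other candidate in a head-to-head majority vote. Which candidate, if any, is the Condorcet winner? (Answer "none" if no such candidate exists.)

none

Head-to-head results (11 voters):
Diaz vs Kwan: 4+1+1 = 6 for Diaz, 5 for Kwan — Diaz by 6–5.
Diaz vs Weber: Diaz is ranked higher on 4+1 = 5 ballots, Weber on 6. Weber wins 6–5.
Kwan vs Weber: Kwan preferred on 4+4 = 8 ballots; Kwan wins 8–3.
No candidate is unbeaten: Diaz loses to Weber; Kwan loses to Diaz; Weber loses to Kwan. In particular Diaz → Kwan → Weber → Diaz is a majority cycle — no Condorcet winner exists.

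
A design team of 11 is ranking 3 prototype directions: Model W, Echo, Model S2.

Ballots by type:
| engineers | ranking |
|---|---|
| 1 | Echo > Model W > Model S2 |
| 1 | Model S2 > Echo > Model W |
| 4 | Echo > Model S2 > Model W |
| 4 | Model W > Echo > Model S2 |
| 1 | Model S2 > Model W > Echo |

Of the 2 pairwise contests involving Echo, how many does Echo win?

Echo against each rival (11 engineers):
Echo vs Model W: Echo is ranked higher on 1+1+4 = 6 ballots, Model W on 5. Echo wins 6–5.
Echo vs Model S2: 1+4+4 = 9 for Echo, 2 for Model S2 — Echo by 9–2.
Echo beats Model W, Model S2 — 2 pairwise wins.

2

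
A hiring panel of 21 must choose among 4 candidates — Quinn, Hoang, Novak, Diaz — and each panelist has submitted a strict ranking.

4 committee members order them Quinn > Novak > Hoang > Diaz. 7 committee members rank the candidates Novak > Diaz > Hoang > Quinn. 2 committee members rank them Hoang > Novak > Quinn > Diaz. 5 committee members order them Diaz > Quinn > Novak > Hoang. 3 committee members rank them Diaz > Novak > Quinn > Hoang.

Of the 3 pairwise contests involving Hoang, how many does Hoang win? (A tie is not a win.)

0

Hoang against each rival (21 committee members):
Hoang vs Quinn: Quinn wins 12–9.
Hoang vs Novak: Novak wins 19–2.
Hoang vs Diaz: 6 to 15, Diaz.
Hoang beats no one; loses to Quinn, Novak, Diaz — 0 pairwise wins.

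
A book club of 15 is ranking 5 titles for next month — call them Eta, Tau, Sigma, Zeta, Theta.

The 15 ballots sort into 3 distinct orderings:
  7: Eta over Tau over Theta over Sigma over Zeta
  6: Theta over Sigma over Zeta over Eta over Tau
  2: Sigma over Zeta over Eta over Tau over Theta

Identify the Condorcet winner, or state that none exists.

Check each pair by majority over 15 ballots:
Eta vs Tau: 15 to 0, Eta.
Eta–Sigma: Sigma 8–7.
Eta vs Zeta: Zeta wins 8–7.
Eta vs Theta: Eta is ranked higher on 7+2 = 9 ballots, Theta on 6. Eta wins 9–6.
Tau vs Sigma: 7 for Tau, 8 for Sigma — Sigma by 8–7.
Tau–Zeta: Zeta 8–7.
Tau vs Theta: Tau wins 9–6.
Sigma–Zeta: Sigma 15–0.
Sigma vs Theta: 2 for Sigma, 13 for Theta — Theta by 13–2.
Zeta vs Theta: Theta, 13–2.
Every book loses at least once (Eta loses to Sigma; Tau loses to Eta; Sigma loses to Theta; Zeta loses to Sigma; Theta loses to Eta). The majority relation contains the cycle Eta > Theta > Sigma > Eta, so there is no Condorcet winner.

none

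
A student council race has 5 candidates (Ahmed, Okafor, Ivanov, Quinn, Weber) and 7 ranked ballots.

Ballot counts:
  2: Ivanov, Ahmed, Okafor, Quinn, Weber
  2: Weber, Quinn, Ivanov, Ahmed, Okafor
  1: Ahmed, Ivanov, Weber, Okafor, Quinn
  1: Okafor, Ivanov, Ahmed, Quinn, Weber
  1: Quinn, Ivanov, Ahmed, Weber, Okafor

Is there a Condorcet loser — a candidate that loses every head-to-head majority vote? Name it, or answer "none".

none

Head-to-head results (7 voters):
Ahmed vs Okafor: Ahmed, 6–1.
Ahmed vs Ivanov: Ahmed is ranked higher on 1 ballot, Ivanov on 6. Ivanov wins 6–1.
Ahmed–Quinn: Ahmed 4–3.
Ahmed vs Weber: 2+1+1+1 = 5 for Ahmed, 2 for Weber — Ahmed by 5–2.
Okafor vs Ivanov: Ivanov wins 6–1.
Okafor vs Quinn: Okafor is ranked higher on 2+1+1 = 4 ballots, Quinn on 3. Okafor wins 4–3.
Okafor vs Weber: Okafor is ranked higher on 2+1 = 3 ballots, Weber on 4. Weber wins 4–3.
Ivanov vs Quinn: Ivanov wins 4–3.
Ivanov vs Weber: Ivanov, 5–2.
Quinn vs Weber: Quinn, 4–3.
Every candidate wins at least one matchup (Ahmed beats Okafor; Okafor beats Quinn; Ivanov beats Ahmed; Quinn beats Weber; Weber beats Okafor), so there is no Condorcet loser.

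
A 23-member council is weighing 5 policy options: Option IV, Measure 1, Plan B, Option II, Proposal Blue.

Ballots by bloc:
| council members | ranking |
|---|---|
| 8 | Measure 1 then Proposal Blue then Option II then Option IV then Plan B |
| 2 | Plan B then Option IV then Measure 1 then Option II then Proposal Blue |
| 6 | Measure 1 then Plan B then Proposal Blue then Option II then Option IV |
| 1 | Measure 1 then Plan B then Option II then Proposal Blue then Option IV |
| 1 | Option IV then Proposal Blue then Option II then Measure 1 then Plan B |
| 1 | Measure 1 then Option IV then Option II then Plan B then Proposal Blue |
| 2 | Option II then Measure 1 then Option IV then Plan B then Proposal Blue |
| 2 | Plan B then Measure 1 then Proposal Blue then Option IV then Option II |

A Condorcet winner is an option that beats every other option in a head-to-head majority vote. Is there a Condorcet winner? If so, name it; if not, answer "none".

Head-to-head results (23 council members):
Option IV vs Measure 1: 2+1 = 3 for Option IV, 20 for Measure 1 — Measure 1 by 20–3.
Option IV vs Plan B: Option IV preferred on 8+1+1+2 = 12 ballots; Option IV wins 12–11.
Option IV vs Option II: Option IV preferred on 2+1+1+2 = 6 ballots; Option II wins 17–6.
Option IV vs Proposal Blue: Option IV is ranked higher on 2+1+1+2 = 6 ballots, Proposal Blue on 17. Proposal Blue wins 17–6.
Measure 1 vs Plan B: Measure 1 preferred on 8+6+1+1+1+2 = 19 ballots; Measure 1 wins 19–4.
Measure 1 vs Option II: Measure 1 wins 20–3.
Measure 1 vs Proposal Blue: Measure 1 preferred on 22 ballots; Measure 1 wins 22–1.
Plan B vs Option II: 2+6+1+2 = 11 for Plan B, 12 for Option II — Option II by 12–11.
Plan B vs Proposal Blue: Plan B preferred on 2+6+1+1+2+2 = 14 ballots; Plan B wins 14–9.
Option II vs Proposal Blue: 6 to 17, Proposal Blue.
Measure 1 wins every pairwise contest, so Measure 1 is the Condorcet winner.

Measure 1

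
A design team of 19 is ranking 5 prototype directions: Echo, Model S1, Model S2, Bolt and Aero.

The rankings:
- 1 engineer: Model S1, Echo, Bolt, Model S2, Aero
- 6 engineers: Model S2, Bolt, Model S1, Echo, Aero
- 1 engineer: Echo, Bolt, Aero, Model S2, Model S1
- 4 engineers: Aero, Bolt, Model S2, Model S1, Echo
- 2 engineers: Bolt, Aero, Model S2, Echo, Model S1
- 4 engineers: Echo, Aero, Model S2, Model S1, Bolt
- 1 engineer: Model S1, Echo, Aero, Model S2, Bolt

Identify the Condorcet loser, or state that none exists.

none

Head-to-head results (19 engineers):
Echo vs Model S1: Model S1, 12–7.
Echo vs Model S2: 1+1+4+1 = 7 for Echo, 12 for Model S2 — Model S2 by 12–7.
Echo vs Bolt: Echo preferred on 1+1+4+1 = 7 ballots; Bolt wins 12–7.
Echo–Aero: Echo 13–6.
Model S1 vs Model S2: Model S2, 17–2.
Model S1 vs Bolt: 6 to 13, Bolt.
Model S1 vs Aero: Model S1 is ranked higher on 1+6+1 = 8 ballots, Aero on 11. Aero wins 11–8.
Model S2 vs Bolt: Model S2, 11–8.
Model S2 vs Aero: 7 to 12, Aero.
Bolt vs Aero: Bolt preferred on 1+6+1+2 = 10 ballots; Bolt wins 10–9.
Each design has at least one pairwise win (Echo beats Aero; Model S1 beats Echo; Model S2 beats Echo; Bolt beats Echo; Aero beats Model S1) — no Condorcet loser.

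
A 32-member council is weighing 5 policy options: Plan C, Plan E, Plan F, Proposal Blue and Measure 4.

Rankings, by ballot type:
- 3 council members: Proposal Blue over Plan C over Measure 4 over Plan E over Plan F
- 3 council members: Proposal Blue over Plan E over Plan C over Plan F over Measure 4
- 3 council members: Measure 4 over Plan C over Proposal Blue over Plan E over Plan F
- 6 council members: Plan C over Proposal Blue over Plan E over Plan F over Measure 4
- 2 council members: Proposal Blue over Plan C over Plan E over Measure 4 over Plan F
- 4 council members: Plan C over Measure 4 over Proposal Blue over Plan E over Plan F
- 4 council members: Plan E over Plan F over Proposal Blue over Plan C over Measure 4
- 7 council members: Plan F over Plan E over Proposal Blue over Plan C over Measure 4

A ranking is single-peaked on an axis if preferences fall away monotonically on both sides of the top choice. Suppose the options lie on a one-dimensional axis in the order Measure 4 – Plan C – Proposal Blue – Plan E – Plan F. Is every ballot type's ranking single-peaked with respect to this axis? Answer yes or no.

yes

Axis positions: Measure 4=1, Plan C=2, Proposal Blue=3, Plan E=4, Plan F=5.
Ballot type 1 (peak Proposal Blue at position 3): ranking walks positions 3-2-1-4-5, expanding outward from the peak — single-peaked.
Ballot type 2 (peak Proposal Blue at position 3): ranking walks positions 3-4-2-5-1, expanding outward from the peak — single-peaked.
Ballot type 3 (peak Measure 4 at position 1): ranking walks positions 1-2-3-4-5, expanding outward from the peak — single-peaked.
Ballot type 4 (peak Plan C at position 2): ranking walks positions 2-3-4-5-1, expanding outward from the peak — single-peaked.
Ballot type 5 (peak Proposal Blue at position 3): ranking walks positions 3-2-4-1-5, expanding outward from the peak — single-peaked.
Ballot type 6 (peak Plan C at position 2): ranking walks positions 2-1-3-4-5, expanding outward from the peak — single-peaked.
Ballot type 7 (peak Plan E at position 4): ranking walks positions 4-5-3-2-1, expanding outward from the peak — single-peaked.
Ballot type 8 (peak Plan F at position 5): ranking walks positions 5-4-3-2-1, expanding outward from the peak — single-peaked.
Every ranking is single-peaked on this axis.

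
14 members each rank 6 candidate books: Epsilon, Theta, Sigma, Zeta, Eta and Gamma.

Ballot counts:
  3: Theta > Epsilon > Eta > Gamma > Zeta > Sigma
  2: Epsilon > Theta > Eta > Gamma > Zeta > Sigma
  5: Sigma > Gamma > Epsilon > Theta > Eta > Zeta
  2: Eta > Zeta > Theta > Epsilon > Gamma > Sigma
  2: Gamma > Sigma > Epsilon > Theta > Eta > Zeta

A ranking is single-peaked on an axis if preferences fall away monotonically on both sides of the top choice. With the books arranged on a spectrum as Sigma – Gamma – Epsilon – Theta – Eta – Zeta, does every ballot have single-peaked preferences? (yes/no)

Axis positions: Sigma=1, Gamma=2, Epsilon=3, Theta=4, Eta=5, Zeta=6.
Group 1 (peak Theta at position 4): ranking walks positions 4-3-5-2-6-1, expanding outward from the peak — single-peaked.
Group 2 (peak Epsilon at position 3): ranking walks positions 3-4-5-2-6-1, expanding outward from the peak — single-peaked.
Group 3 (peak Sigma at position 1): ranking walks positions 1-2-3-4-5-6, expanding outward from the peak — single-peaked.
Group 4 (peak Eta at position 5): ranking walks positions 5-6-4-3-2-1, expanding outward from the peak — single-peaked.
Group 5 (peak Gamma at position 2): ranking walks positions 2-1-3-4-5-6, expanding outward from the peak — single-peaked.
Every ranking is single-peaked on this axis.

yes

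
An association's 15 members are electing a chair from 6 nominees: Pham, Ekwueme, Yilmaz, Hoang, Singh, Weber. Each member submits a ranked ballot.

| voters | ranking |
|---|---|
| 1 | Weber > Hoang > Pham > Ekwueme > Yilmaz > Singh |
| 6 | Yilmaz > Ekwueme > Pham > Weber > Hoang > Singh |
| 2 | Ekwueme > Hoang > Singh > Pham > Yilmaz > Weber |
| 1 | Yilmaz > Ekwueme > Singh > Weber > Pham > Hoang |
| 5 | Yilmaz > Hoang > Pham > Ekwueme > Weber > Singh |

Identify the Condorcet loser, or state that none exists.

Singh

Pairwise majorities:
Pham vs Ekwueme: 6 to 9, Ekwueme.
Pham vs Yilmaz: Yilmaz wins 12–3.
Pham vs Hoang: Pham is ranked higher on 6+1 = 7 ballots, Hoang on 8. Hoang wins 8–7.
Pham vs Singh: 12 to 3, Pham.
Pham vs Weber: Pham preferred on 6+2+5 = 13 ballots; Pham wins 13–2.
Ekwueme vs Yilmaz: Yilmaz, 12–3.
Ekwueme vs Hoang: Ekwueme, 9–6.
Ekwueme vs Singh: Ekwueme is ranked higher on 1+6+2+1+5 = 15 ballots, Singh on 0. Ekwueme wins 15–0.
Ekwueme–Weber: Ekwueme 14–1.
Yilmaz vs Hoang: Yilmaz is ranked higher on 6+1+5 = 12 ballots, Hoang on 3. Yilmaz wins 12–3.
Yilmaz vs Singh: Yilmaz is ranked higher on 1+6+1+5 = 13 ballots, Singh on 2. Yilmaz wins 13–2.
Yilmaz vs Weber: Yilmaz is ranked higher on 6+2+1+5 = 14 ballots, Weber on 1. Yilmaz wins 14–1.
Hoang–Singh: Hoang 14–1.
Hoang vs Weber: Hoang is ranked higher on 2+5 = 7 ballots, Weber on 8. Weber wins 8–7.
Singh vs Weber: Weber wins 12–3.
Singh loses to every other candidate — it is the Condorcet loser.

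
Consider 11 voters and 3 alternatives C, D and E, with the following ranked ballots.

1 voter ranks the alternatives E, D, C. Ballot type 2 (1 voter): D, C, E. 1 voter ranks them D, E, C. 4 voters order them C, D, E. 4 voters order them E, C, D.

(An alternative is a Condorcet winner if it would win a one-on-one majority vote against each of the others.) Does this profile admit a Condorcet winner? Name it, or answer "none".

none

Pairwise majorities:
C vs D: 8 to 3, C.
C vs E: E wins 6–5.
D vs E: D wins 6–5.
Every alternative loses at least once (C loses to E; D loses to C; E loses to D). The majority relation contains the cycle C → D → E → C, so there is no Condorcet winner.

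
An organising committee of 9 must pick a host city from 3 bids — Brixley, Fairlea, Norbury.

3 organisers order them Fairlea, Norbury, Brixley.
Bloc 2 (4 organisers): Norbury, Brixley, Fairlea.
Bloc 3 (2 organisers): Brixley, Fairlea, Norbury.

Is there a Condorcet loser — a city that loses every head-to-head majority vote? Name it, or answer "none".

none

Head-to-head results (9 organisers):
Brixley vs Fairlea: Brixley preferred on 4+2 = 6 ballots; Brixley wins 6–3.
Brixley vs Norbury: 2 to 7, Norbury.
Fairlea vs Norbury: 5 to 4, Fairlea.
No city is winless: Brixley beats Fairlea; Fairlea beats Norbury; Norbury beats Brixley. There is no Condorcet loser.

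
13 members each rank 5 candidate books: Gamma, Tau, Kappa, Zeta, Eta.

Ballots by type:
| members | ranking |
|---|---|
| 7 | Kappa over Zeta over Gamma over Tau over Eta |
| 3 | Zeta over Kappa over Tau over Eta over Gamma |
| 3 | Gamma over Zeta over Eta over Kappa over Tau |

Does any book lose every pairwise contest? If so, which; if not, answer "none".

Eta

Pairwise majorities:
Gamma vs Tau: Gamma is ranked higher on 7+3 = 10 ballots, Tau on 3. Gamma wins 10–3.
Gamma vs Kappa: Kappa, 10–3.
Gamma vs Zeta: Zeta wins 10–3.
Gamma vs Eta: Gamma is ranked higher on 7+3 = 10 ballots, Eta on 3. Gamma wins 10–3.
Tau vs Kappa: Kappa, 13–0.
Tau vs Zeta: Zeta, 13–0.
Tau–Eta: Tau 10–3.
Kappa vs Zeta: Kappa is ranked higher on 7 ballots, Zeta on 6. Kappa wins 7–6.
Kappa–Eta: Kappa 10–3.
Zeta vs Eta: Zeta wins 13–0.
Eta is beaten in every head-to-head and is the Condorcet loser.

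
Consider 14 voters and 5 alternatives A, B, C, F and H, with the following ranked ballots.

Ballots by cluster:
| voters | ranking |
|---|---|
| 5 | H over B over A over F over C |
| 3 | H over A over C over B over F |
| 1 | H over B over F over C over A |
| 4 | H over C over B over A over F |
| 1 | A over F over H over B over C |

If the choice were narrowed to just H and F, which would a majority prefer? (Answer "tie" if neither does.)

Ballots ranking H above F: 5 + 3 + 1 + 4 = 13.
Ballots ranking F above H: 14 − 13 = 1.
H wins the head-to-head 13–1.

H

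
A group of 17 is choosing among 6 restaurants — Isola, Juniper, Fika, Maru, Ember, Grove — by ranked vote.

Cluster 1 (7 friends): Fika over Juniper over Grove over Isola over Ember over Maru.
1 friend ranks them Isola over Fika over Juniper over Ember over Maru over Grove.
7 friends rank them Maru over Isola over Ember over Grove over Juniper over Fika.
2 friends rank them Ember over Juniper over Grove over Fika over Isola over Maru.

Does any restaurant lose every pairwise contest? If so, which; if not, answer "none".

Maru

Head-to-head results (17 friends):
Isola vs Juniper: Isola is ranked higher on 1+7 = 8 ballots, Juniper on 9. Juniper wins 9–8.
Isola vs Fika: Fika wins 9–8.
Isola vs Maru: Isola preferred on 7+1+2 = 10 ballots; Isola wins 10–7.
Isola vs Ember: Isola, 15–2.
Isola vs Grove: 1+7 = 8 for Isola, 9 for Grove — Grove by 9–8.
Juniper vs Fika: Juniper, 9–8.
Juniper vs Maru: Juniper is ranked higher on 7+1+2 = 10 ballots, Maru on 7. Juniper wins 10–7.
Juniper vs Ember: Juniper is ranked higher on 7+1 = 8 ballots, Ember on 9. Ember wins 9–8.
Juniper vs Grove: 10 to 7, Juniper.
Fika vs Maru: Fika is ranked higher on 7+1+2 = 10 ballots, Maru on 7. Fika wins 10–7.
Fika vs Ember: Fika is ranked higher on 7+1 = 8 ballots, Ember on 9. Ember wins 9–8.
Fika vs Grove: 7+1 = 8 for Fika, 9 for Grove — Grove by 9–8.
Maru vs Ember: Ember wins 10–7.
Maru vs Grove: 8 to 9, Grove.
Ember vs Grove: Ember wins 10–7.
Maru loses to every other restaurant — it is the Condorcet loser.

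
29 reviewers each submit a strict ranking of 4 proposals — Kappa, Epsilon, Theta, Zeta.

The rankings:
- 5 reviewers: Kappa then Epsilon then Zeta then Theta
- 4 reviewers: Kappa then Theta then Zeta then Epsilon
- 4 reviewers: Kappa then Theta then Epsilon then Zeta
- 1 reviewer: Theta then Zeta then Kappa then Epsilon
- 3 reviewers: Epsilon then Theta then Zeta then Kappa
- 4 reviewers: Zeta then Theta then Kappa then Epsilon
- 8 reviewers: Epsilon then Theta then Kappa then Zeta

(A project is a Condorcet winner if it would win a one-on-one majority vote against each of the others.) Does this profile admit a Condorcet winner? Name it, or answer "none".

none

Head-to-head results (29 reviewers):
Kappa vs Epsilon: 18 to 11, Kappa.
Kappa vs Theta: Kappa preferred on 5+4+4 = 13 ballots; Theta wins 16–13.
Kappa vs Zeta: Kappa preferred on 5+4+4+8 = 21 ballots; Kappa wins 21–8.
Epsilon vs Theta: Epsilon preferred on 5+3+8 = 16 ballots; Epsilon wins 16–13.
Epsilon vs Zeta: 5+4+3+8 = 20 for Epsilon, 9 for Zeta — Epsilon by 20–9.
Theta vs Zeta: Theta preferred on 4+4+1+3+8 = 20 ballots; Theta wins 20–9.
Each project drops at least one matchup (Kappa loses to Theta; Epsilon loses to Kappa; Theta loses to Epsilon; Zeta loses to Kappa); the cycle Kappa beats Epsilon beats Theta beats Kappa rules out a Condorcet winner.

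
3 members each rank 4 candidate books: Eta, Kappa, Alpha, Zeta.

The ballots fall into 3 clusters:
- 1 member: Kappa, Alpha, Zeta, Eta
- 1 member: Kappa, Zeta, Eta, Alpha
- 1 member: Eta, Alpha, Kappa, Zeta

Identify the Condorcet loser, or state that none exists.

none

Head-to-head results (3 members):
Eta vs Kappa: 1 for Eta, 2 for Kappa — Kappa by 2–1.
Eta vs Alpha: Eta, 2–1.
Eta vs Zeta: Zeta, 2–1.
Kappa vs Alpha: Kappa, 2–1.
Kappa vs Zeta: Kappa is ranked higher on 1+1+1 = 3 ballots, Zeta on 0. Kappa wins 3–0.
Alpha vs Zeta: Alpha preferred on 1+1 = 2 ballots; Alpha wins 2–1.
Each book has at least one pairwise win (Eta beats Alpha; Kappa beats Eta; Alpha beats Zeta; Zeta beats Eta) — no Condorcet loser.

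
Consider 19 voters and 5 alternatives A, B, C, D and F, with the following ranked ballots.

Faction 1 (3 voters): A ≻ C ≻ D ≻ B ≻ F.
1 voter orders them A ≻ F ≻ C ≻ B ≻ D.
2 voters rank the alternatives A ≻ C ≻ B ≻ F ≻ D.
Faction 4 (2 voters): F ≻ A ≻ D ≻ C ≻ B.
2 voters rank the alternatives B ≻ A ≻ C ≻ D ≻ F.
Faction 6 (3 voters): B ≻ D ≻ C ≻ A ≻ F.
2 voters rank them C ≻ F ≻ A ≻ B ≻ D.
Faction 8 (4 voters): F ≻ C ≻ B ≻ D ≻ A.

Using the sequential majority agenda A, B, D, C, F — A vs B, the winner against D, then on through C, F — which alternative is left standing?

A

Round 1: A vs B — 10–9, A advances.
Round 2: A vs D — 12–7, A advances.
Round 3: A vs C — 10–9, A advances.
Round 4: A vs F — 11–8, A advances.
The agenda winner is A.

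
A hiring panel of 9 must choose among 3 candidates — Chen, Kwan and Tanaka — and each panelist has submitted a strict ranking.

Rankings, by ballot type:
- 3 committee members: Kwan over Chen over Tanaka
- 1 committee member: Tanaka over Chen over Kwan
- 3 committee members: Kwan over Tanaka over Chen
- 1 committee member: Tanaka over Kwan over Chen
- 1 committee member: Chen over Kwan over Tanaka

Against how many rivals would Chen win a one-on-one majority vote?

Chen against each rival (9 committee members):
Chen vs Kwan: Chen is ranked higher on 1+1 = 2 ballots, Kwan on 7. Kwan wins 7–2.
Chen vs Tanaka: Tanaka, 5–4.
Chen beats no one; loses to Kwan, Tanaka — 0 pairwise wins.

0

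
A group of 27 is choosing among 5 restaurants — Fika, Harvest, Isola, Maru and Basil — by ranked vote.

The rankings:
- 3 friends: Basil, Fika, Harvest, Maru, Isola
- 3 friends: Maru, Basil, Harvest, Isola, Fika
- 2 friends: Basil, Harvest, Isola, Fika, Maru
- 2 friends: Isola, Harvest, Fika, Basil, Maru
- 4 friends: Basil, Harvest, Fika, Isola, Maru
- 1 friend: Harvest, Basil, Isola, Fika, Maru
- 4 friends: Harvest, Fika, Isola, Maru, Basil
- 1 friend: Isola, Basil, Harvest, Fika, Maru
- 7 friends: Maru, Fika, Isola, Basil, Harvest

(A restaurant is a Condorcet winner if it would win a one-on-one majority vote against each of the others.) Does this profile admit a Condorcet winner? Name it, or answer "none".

none

Pairwise majorities:
Fika vs Harvest: Fika is ranked higher on 3+7 = 10 ballots, Harvest on 17. Harvest wins 17–10.
Fika vs Isola: 3+4+4+7 = 18 for Fika, 9 for Isola — Fika by 18–9.
Fika vs Maru: 17 for Fika, 10 for Maru — Fika by 17–10.
Fika vs Basil: Fika is ranked higher on 2+4+7 = 13 ballots, Basil on 14. Basil wins 14–13.
Harvest vs Isola: 17 to 10, Harvest.
Harvest vs Maru: 17 to 10, Harvest.
Harvest vs Basil: Harvest preferred on 2+1+4 = 7 ballots; Basil wins 20–7.
Isola vs Maru: Isola is ranked higher on 2+2+4+1+4+1 = 14 ballots, Maru on 13. Isola wins 14–13.
Isola vs Basil: 14 to 13, Isola.
Maru vs Basil: 3+4+7 = 14 for Maru, 13 for Basil — Maru by 14–13.
Each restaurant drops at least one matchup (Fika loses to Harvest; Harvest loses to Basil; Isola loses to Fika; Maru loses to Fika; Basil loses to Isola); the cycle Fika → Isola → Basil → Fika rules out a Condorcet winner.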